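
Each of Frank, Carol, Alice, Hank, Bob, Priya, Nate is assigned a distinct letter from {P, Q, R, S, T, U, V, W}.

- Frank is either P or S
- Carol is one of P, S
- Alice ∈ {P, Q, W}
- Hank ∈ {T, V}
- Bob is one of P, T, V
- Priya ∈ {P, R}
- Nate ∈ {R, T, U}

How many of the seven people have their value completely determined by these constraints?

2

Frank and Carol between them cover only {P, S} — a naked pair. Remove those values from Alice, Bob, Priya.
That leaves Priya = R. Remove R from Nate.
Hank and Bob between them cover only {T, V} — a naked pair. Remove those values from Nate.
Nate's domain is down to {U}, so Nate = U.
Determined: Priya=R, Nate=U. The other people each still have more than one consistent value. That makes 2.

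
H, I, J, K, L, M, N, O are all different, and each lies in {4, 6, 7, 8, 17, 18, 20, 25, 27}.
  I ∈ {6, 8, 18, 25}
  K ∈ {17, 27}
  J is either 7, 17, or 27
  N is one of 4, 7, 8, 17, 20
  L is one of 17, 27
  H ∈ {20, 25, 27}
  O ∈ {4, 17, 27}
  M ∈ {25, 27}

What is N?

8

K and L between them cover only {17, 27} — a naked pair. Remove those values from H, J, M, N, O.
That leaves J = 7. So N can't be 7.
That leaves M = 25. Remove 25 from H, I.
That leaves O = 4. Strike 4 from N.
H's domain is down to {20}, so H = 20. Strike 20 from N.
So N = 8.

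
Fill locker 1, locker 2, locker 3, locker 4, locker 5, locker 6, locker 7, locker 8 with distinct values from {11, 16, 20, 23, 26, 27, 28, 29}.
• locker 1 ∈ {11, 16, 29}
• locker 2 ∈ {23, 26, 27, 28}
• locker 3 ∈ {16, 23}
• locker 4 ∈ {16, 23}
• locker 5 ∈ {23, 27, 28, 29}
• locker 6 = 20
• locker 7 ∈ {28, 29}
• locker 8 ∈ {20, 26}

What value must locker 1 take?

locker 6's domain is down to {20}, so locker 6 = 20. Remove 20 from locker 8.
locker 8 has just one choice, so locker 8 = 26. Eliminate 26 elsewhere: locker 2.
Among the 6 still-open variables, 11 fits only locker 1 (and all 6 values in {11, 16, 23, 27, 28, 29} must be used), so locker 1 = 11.

11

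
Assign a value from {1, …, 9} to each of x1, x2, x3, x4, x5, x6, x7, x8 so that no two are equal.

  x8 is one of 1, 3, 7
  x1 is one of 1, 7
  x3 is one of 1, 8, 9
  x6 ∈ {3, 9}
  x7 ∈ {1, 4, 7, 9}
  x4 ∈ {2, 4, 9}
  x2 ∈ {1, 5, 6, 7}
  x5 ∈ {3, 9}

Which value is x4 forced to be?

2

x5 and x6 share exactly the 2 values {3, 9}; by pigeonhole those values go to them, so strike 3, 9 from x3, x4, x7, x8.
x1 and x8 between them cover only {1, 7} — a naked pair. Remove those values from x2, x3, x7.
x3 must be 8 (only option left).
x7 has just one choice, so x7 = 4. Remove 4 from x4.
So x4 = 2.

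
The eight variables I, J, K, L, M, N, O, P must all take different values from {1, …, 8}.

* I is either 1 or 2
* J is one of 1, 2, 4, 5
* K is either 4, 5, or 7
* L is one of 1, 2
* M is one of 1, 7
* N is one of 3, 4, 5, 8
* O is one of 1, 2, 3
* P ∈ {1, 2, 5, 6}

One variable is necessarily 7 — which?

M

The 8 variables together cover exactly {1, 2, 3, 4, 5, 6, 7, 8} — 8 values for 8 variables — and 6 appears only in P's list, so P = 6.
Among the 7 still-open variables, 8 fits only N (and all 7 values in {1, 2, 3, 4, 5, 7, 8} must be used), so N = 8.
Among the 6 still-open variables, 3 fits only O (and all 6 values in {1, 2, 3, 4, 5, 7} must be used), so O = 3.
I and L between them cover only {1, 2} — a naked pair. Remove those values from J, M.
So 7 goes to M.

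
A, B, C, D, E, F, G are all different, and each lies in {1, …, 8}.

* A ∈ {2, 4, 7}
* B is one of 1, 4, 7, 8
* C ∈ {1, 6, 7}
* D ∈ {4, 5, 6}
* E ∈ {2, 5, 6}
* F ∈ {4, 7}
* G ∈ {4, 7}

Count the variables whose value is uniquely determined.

3

Among the 7 variables, 8 fits only B (and all 7 values in {1, 2, 4, 5, 6, 7, 8} must be used), so B = 8.
The 6 still-open variables draw from only 6 values {1, 2, 4, 5, 6, 7}, so each is used; only C can be 1, hence C = 1.
F and G share exactly the 2 values {4, 7}; by pigeonhole those values go to them, so strike 4, 7 from A, D.
That leaves A = 2. Remove 2 from E.
Determined: A=2, B=8, C=1. The other variables each still have more than one consistent value. That makes 3.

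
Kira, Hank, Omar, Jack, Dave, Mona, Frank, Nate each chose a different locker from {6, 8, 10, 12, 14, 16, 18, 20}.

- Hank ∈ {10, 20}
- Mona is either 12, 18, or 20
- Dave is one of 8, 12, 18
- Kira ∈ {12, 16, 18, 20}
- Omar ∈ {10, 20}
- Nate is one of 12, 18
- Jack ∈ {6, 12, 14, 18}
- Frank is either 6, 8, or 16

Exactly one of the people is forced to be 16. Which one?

The 8 variables draw from only 8 values {6, 8, 10, 12, 14, 16, 18, 20}, so each is used; only Jack can be 14, hence Jack = 14.
The 7 still-open variables together cover exactly {6, 8, 10, 12, 16, 18, 20} — 7 values for 7 variables — and 6 appears only in Frank's list, so Frank = 6.
Among the 6 still-open variables, 8 fits only Dave (and all 6 values in {8, 10, 12, 16, 18, 20} must be used), so Dave = 8.
The 5 still-open variables draw from only 5 values {10, 12, 16, 18, 20}, so each is used; only Kira can be 16, hence Kira = 16.

Kira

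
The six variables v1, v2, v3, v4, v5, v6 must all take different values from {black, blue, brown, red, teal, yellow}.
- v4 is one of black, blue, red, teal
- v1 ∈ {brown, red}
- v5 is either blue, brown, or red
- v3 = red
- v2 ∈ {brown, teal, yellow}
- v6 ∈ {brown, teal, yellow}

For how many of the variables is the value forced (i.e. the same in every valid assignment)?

4

v3's domain is down to {red}, so v3 = red. Remove red from v1, v4, v5.
That leaves v1 = brown. Strike brown from v2, v5, v6.
v5 must be blue (only option left). Eliminate blue elsewhere: v4.
The 3 still-open variables together cover exactly {black, teal, yellow} — 3 values for 3 variables — and black appears only in v4's list, so v4 = black.
Determined: v1=brown, v3=red, v4=black, v5=blue. The other variables each still have more than one consistent value. That makes 4.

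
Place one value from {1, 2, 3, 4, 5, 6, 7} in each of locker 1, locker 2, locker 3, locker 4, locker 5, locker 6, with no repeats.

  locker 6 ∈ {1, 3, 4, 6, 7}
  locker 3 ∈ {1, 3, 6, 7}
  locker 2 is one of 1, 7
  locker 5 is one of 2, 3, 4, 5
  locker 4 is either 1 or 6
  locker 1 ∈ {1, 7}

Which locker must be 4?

locker 6

locker 1 and locker 2 between them cover only {1, 7} — a naked pair. Remove those values from locker 3, locker 4, locker 6.
locker 4's domain is down to {6}, so locker 4 = 6. Strike 6 from locker 3, locker 6.
locker 3 must be 3 (only option left). Strike 3 from locker 5, locker 6.
So 4 goes to locker 6.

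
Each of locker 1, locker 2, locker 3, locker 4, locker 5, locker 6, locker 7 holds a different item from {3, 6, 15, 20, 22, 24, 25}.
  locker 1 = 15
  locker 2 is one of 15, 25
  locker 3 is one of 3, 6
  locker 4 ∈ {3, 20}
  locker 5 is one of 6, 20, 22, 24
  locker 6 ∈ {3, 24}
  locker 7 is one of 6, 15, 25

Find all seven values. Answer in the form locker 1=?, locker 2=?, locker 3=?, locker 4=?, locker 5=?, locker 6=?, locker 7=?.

locker 1 must be 15 (only option left). Remove 15 from locker 2, locker 7.
That leaves locker 2 = 25. So locker 7 can't be 25.
locker 7 has just one choice, so locker 7 = 6. Strike 6 from locker 3, locker 5.
locker 3 must be 3 (only option left). Strike 3 from locker 4, locker 6.
locker 4 must be 20 (only option left). Strike 20 from locker 5.
locker 6 must be 24 (only option left). Strike 24 from locker 5.
locker 5 has just one choice, so locker 5 = 22.

locker 1=15, locker 2=25, locker 3=3, locker 4=20, locker 5=22, locker 6=24, locker 7=6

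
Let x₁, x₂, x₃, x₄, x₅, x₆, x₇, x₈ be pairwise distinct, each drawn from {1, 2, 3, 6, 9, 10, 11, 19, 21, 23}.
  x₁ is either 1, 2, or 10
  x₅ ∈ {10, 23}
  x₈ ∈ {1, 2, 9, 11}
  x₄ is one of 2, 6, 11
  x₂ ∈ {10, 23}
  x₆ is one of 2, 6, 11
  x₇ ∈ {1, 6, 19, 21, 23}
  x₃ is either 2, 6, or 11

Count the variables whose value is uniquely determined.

x₂ and x₅ share exactly the 2 values {10, 23}; by pigeonhole those values go to them, so strike 10, 23 from x₁, x₇.
x₃, x₄, x₆ between them cover only {2, 6, 11} — a naked triple. Remove those values from x₁, x₇, x₈.
x₁ has just one choice, so x₁ = 1. Remove 1 from x₇, x₈.
x₈ must be 9 (only option left).
Determined: x₁=1, x₈=9. The other variables each still have more than one consistent value. That makes 2.

2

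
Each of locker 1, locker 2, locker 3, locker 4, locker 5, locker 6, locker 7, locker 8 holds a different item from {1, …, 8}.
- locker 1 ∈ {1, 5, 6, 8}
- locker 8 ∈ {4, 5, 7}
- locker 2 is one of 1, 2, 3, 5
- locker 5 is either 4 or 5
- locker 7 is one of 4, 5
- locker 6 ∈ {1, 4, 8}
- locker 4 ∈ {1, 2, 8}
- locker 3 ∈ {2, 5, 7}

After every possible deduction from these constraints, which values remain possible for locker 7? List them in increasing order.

The 8 variables draw from only 8 values {1, 2, 3, 4, 5, 6, 7, 8}, so each is used; only locker 2 can be 3, hence locker 2 = 3.
Among the 7 still-open variables, 6 fits only locker 1 (and all 7 values in {1, 2, 4, 5, 6, 7, 8} must be used), so locker 1 = 6.
The 2 variables locker 5 and locker 7 are confined to {4, 5}, which locks those values in; drop them from locker 3, locker 6, locker 8.
locker 8 has just one choice, so locker 8 = 7. Remove 7 from locker 3.
locker 3 has just one choice, so locker 3 = 2. Strike 2 from locker 4.
No further eliminations apply; locker 7 can still be any of 4, 5.

4, 5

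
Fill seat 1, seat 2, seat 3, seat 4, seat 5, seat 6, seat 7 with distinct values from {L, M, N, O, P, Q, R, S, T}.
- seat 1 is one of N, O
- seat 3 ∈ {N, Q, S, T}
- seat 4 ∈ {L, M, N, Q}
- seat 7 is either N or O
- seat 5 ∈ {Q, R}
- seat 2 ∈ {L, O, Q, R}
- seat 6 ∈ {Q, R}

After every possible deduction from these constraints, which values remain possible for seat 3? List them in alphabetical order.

seat 1 and seat 7 share exactly the 2 values {N, O}; by pigeonhole those values go to them, so strike N, O from seat 2, seat 3, seat 4.
seat 5 and seat 6 share exactly the 2 values {Q, R}; by pigeonhole those values go to them, so strike Q, R from seat 2, seat 3, seat 4.
seat 2's domain is down to {L}, so seat 2 = L. Strike L from seat 4.
seat 4 must be M (only option left).
No further eliminations apply; seat 3 can still be any of S, T.

S, T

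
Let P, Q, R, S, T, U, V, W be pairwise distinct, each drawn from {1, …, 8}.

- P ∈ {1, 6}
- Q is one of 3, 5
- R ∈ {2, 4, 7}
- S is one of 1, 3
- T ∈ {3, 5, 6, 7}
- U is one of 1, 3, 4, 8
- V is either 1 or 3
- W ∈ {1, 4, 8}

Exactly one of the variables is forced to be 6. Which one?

Among the 8 variables, 2 fits only R (and all 8 values in {1, 2, 3, 4, 5, 6, 7, 8} must be used), so R = 2.
Among the 7 still-open variables, 7 fits only T (and all 7 values in {1, 3, 4, 5, 6, 7, 8} must be used), so T = 7.
The 6 still-open variables together cover exactly {1, 3, 4, 5, 6, 8} — 6 values for 6 variables — and 5 appears only in Q's list, so Q = 5.
The 5 still-open variables draw from only 5 values {1, 3, 4, 6, 8}, so each is used; only P can be 6, hence P = 6.

P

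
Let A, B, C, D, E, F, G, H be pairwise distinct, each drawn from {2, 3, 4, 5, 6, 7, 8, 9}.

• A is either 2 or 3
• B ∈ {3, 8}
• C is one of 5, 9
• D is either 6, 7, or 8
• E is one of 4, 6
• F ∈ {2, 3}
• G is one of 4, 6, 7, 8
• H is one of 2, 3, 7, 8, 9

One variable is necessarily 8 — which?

B

The 8 variables draw from only 8 values {2, 3, 4, 5, 6, 7, 8, 9}, so each is used; only C can be 5, hence C = 5.
The 7 still-open variables together cover exactly {2, 3, 4, 6, 7, 8, 9} — 7 values for 7 variables — and 9 appears only in H's list, so H = 9.
A and F share exactly the 2 values {2, 3}; by pigeonhole those values go to them, so strike 2, 3 from B.
So 8 goes to B.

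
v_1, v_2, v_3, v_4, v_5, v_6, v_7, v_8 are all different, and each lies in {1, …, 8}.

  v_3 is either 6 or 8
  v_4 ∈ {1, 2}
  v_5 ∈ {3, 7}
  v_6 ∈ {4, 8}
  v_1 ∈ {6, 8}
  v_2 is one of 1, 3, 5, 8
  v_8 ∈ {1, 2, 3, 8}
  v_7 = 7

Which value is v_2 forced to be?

v_7's domain is down to {7}, so v_7 = 7. So v_5 can't be 7.
v_5 has just one choice, so v_5 = 3. So v_2, v_8 can't be 3.
The 6 still-open variables draw from only 6 values {1, 2, 4, 5, 6, 8}, so each is used; only v_6 can be 4, hence v_6 = 4.
The 5 still-open variables draw from only 5 values {1, 2, 5, 6, 8}, so each is used; only v_2 can be 5, hence v_2 = 5.

5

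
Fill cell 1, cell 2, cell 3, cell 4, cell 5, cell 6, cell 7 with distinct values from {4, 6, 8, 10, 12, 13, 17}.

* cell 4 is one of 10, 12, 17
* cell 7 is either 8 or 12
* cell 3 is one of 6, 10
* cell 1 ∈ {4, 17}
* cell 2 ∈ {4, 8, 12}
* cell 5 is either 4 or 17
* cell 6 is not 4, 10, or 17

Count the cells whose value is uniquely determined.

3

The 7 variables together cover exactly {4, 6, 8, 10, 12, 13, 17} — 7 values for 7 variables — and 13 appears only in cell 6's list, so cell 6 = 13.
The 6 still-open variables together cover exactly {4, 6, 8, 10, 12, 17} — 6 values for 6 variables — and 6 appears only in cell 3's list, so cell 3 = 6.
Among the 5 still-open variables, 10 fits only cell 4 (and all 5 values in {4, 8, 10, 12, 17} must be used), so cell 4 = 10.
cell 1 and cell 5 between them cover only {4, 17} — a naked pair. Remove those values from cell 2.
Determined: cell 3=6, cell 4=10, cell 6=13. The other cells each still have more than one consistent value. That makes 3.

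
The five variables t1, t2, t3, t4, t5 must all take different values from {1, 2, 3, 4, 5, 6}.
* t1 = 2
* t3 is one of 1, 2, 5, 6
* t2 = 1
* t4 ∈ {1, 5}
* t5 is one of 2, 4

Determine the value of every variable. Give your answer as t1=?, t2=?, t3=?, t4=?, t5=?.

t1=2, t2=1, t3=6, t4=5, t5=4

t1's domain is down to {2}, so t1 = 2. Remove 2 from t3, t5.
That leaves t2 = 1. Strike 1 from t3, t4.
That leaves t4 = 5. Remove 5 from t3.
t5 has just one choice, so t5 = 4.
t3's domain is down to {6}, so t3 = 6.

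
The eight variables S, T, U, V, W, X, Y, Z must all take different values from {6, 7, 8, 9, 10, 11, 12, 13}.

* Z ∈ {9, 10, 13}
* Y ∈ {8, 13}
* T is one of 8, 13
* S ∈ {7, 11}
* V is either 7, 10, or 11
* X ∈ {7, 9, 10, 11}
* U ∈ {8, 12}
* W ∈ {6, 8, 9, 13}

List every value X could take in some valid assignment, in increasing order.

Among the 8 variables, 6 fits only W (and all 8 values in {6, 7, 8, 9, 10, 11, 12, 13} must be used), so W = 6.
Among the 7 still-open variables, 12 fits only U (and all 7 values in {7, 8, 9, 10, 11, 12, 13} must be used), so U = 12.
T and Y between them cover only {8, 13} — a naked pair. Remove those values from Z.
No further eliminations apply; X can still be any of 7, 9, 10, 11.

7, 9, 10, 11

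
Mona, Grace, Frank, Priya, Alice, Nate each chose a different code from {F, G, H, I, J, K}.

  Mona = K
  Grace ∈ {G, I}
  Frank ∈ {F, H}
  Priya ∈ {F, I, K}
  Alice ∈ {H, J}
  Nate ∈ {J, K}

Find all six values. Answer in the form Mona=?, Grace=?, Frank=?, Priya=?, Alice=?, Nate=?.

Mona=K, Grace=G, Frank=F, Priya=I, Alice=H, Nate=J

Mona has just one choice, so Mona = K. Remove K from Priya, Nate.
Nate has just one choice, so Nate = J. So Alice can't be J.
Alice's domain is down to {H}, so Alice = H. So Frank can't be H.
Frank must be F (only option left). Eliminate F elsewhere: Priya.
Priya's domain is down to {I}, so Priya = I. Strike I from Grace.
Grace has just one choice, so Grace = G.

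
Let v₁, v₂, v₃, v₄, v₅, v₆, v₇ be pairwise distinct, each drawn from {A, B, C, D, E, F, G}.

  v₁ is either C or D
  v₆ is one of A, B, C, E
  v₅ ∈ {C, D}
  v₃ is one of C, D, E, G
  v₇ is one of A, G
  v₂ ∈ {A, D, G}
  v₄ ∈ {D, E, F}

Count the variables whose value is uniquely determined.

The 7 variables together cover exactly {A, B, C, D, E, F, G} — 7 values for 7 variables — and B appears only in v₆'s list, so v₆ = B.
Among the 6 still-open variables, F fits only v₄ (and all 6 values in {A, C, D, E, F, G} must be used), so v₄ = F.
Among the 5 still-open variables, E fits only v₃ (and all 5 values in {A, C, D, E, G} must be used), so v₃ = E.
v₁ and v₅ between them cover only {C, D} — a naked pair. Remove those values from v₂.
Determined: v₃=E, v₄=F, v₆=B. The other variables each still have more than one consistent value. That makes 3.

3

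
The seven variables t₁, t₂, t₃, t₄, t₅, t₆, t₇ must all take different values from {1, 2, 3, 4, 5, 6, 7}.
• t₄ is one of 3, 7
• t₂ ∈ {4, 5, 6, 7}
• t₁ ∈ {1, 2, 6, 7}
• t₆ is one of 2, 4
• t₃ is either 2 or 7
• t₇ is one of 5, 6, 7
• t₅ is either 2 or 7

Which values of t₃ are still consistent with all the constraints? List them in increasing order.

2, 7

Among the 7 variables, 1 fits only t₁ (and all 7 values in {1, 2, 3, 4, 5, 6, 7} must be used), so t₁ = 1.
The 6 still-open variables draw from only 6 values {2, 3, 4, 5, 6, 7}, so each is used; only t₄ can be 3, hence t₄ = 3.
t₃ and t₅ share exactly the 2 values {2, 7}; by pigeonhole those values go to them, so strike 2, 7 from t₂, t₆, t₇.
That leaves t₆ = 4. Remove 4 from t₂.
No further eliminations apply; t₃ can still be any of 2, 7.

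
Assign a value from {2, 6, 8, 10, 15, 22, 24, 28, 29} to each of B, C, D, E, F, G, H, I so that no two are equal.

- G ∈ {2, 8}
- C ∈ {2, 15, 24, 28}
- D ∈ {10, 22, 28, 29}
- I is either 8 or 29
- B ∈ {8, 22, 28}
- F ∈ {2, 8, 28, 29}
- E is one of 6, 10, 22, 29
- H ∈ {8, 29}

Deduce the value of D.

H and I between them cover only {8, 29} — a naked pair. Remove those values from B, D, E, F, G.
G must be 2 (only option left). Strike 2 from C, F.
That leaves F = 28. So B, C, D can't be 28.
B's domain is down to {22}, so B = 22. Eliminate 22 elsewhere: D, E.
So D = 10.

10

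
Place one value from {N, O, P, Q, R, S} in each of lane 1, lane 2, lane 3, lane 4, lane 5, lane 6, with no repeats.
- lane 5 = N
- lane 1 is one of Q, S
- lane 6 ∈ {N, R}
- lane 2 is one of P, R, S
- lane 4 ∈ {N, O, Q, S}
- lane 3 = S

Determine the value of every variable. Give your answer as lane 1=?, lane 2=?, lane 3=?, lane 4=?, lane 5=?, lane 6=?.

lane 1=Q, lane 2=P, lane 3=S, lane 4=O, lane 5=N, lane 6=R

lane 3 has just one choice, so lane 3 = S. So lane 1, lane 2, lane 4 can't be S.
That leaves lane 5 = N. Strike N from lane 4, lane 6.
That leaves lane 6 = R. Remove R from lane 2.
That leaves lane 1 = Q. So lane 4 can't be Q.
lane 2 must be P (only option left).
lane 4 has just one choice, so lane 4 = O.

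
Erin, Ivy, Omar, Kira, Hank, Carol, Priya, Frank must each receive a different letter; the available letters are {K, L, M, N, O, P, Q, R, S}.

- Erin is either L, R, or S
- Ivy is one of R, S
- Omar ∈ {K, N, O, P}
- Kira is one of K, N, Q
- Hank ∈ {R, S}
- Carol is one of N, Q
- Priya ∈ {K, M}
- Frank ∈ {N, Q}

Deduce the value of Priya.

M

The 2 variables Ivy and Hank are confined to {R, S}, which locks those values in; drop them from Erin.
Erin's domain is down to {L}, so Erin = L.
Carol and Frank share exactly the 2 values {N, Q}; by pigeonhole those values go to them, so strike N, Q from Omar, Kira.
Kira's domain is down to {K}, so Kira = K. So Omar, Priya can't be K.
So Priya = M.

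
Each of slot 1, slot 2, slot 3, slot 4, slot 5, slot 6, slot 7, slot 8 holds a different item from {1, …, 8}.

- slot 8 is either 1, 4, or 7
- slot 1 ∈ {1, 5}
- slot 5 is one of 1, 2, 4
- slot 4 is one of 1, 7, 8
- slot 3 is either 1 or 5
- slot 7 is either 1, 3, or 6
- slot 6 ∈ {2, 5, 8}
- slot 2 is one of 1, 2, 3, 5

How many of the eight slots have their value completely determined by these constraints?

The 8 variables together cover exactly {1, 2, 3, 4, 5, 6, 7, 8} — 8 values for 8 variables — and 6 appears only in slot 7's list, so slot 7 = 6.
The 7 still-open variables draw from only 7 values {1, 2, 3, 4, 5, 7, 8}, so each is used; only slot 2 can be 3, hence slot 2 = 3.
The 2 variables slot 1 and slot 3 are confined to {1, 5}, which locks those values in; drop them from slot 4, slot 5, slot 6, slot 8.
Determined: slot 2=3, slot 7=6. The other slots each still have more than one consistent value. That makes 2.

2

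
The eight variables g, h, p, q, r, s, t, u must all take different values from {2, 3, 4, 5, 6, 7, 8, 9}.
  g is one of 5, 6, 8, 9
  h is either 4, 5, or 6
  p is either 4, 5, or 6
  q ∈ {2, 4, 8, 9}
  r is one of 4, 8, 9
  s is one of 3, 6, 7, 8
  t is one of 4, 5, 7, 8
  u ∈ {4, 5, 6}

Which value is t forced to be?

The 8 variables together cover exactly {2, 3, 4, 5, 6, 7, 8, 9} — 8 values for 8 variables — and 2 appears only in q's list, so q = 2.
Among the 7 still-open variables, 3 fits only s (and all 7 values in {3, 4, 5, 6, 7, 8, 9} must be used), so s = 3.
The 6 still-open variables together cover exactly {4, 5, 6, 7, 8, 9} — 6 values for 6 variables — and 7 appears only in t's list, so t = 7.

7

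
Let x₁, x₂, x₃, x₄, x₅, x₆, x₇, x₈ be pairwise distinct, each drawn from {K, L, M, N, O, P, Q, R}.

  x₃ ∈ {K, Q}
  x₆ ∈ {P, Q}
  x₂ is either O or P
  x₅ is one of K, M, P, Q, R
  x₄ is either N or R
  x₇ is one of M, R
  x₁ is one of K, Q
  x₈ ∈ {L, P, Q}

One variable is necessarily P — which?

x₆

The 8 variables draw from only 8 values {K, L, M, N, O, P, Q, R}, so each is used; only x₈ can be L, hence x₈ = L.
Among the 7 still-open variables, N fits only x₄ (and all 7 values in {K, M, N, O, P, Q, R} must be used), so x₄ = N.
The 6 still-open variables together cover exactly {K, M, O, P, Q, R} — 6 values for 6 variables — and O appears only in x₂'s list, so x₂ = O.
The 2 variables x₁ and x₃ are confined to {K, Q}, which locks those values in; drop them from x₅, x₆.
So P goes to x₆.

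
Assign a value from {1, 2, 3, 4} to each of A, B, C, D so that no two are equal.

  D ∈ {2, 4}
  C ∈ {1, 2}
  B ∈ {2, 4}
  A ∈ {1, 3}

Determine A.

3

The 4 variables together cover exactly {1, 2, 3, 4} — 4 values for 4 variables — and 3 appears only in A's list, so A = 3.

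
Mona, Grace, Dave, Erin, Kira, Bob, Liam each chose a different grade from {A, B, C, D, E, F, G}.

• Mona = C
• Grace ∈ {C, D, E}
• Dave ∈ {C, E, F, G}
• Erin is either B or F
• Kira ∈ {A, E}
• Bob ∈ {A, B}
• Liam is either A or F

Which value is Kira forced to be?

E

Mona must be C (only option left). Remove C from Grace, Dave.
The 6 still-open variables draw from only 6 values {A, B, D, E, F, G}, so each is used; only Grace can be D, hence Grace = D.
The 5 still-open variables together cover exactly {A, B, E, F, G} — 5 values for 5 variables — and G appears only in Dave's list, so Dave = G.
Among the 4 still-open variables, E fits only Kira (and all 4 values in {A, B, E, F} must be used), so Kira = E.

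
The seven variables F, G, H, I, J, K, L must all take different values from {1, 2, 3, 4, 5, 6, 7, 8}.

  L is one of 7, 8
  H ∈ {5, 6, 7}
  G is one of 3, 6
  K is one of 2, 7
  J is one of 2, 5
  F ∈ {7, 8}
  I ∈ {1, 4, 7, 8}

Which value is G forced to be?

F and L share exactly the 2 values {7, 8}; by pigeonhole those values go to them, so strike 7, 8 from H, I, K.
K's domain is down to {2}, so K = 2. Eliminate 2 elsewhere: J.
J must be 5 (only option left). Remove 5 from H.
That leaves H = 6. Remove 6 from G.
So G = 3.

3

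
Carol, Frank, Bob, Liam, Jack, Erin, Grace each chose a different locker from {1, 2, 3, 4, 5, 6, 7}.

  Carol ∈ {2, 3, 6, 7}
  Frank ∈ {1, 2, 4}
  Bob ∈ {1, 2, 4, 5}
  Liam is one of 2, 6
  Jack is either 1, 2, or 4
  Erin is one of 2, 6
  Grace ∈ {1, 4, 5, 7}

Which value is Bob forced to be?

5

The 7 variables draw from only 7 values {1, 2, 3, 4, 5, 6, 7}, so each is used; only Carol can be 3, hence Carol = 3.
The 6 still-open variables together cover exactly {1, 2, 4, 5, 6, 7} — 6 values for 6 variables — and 7 appears only in Grace's list, so Grace = 7.
The 5 still-open variables together cover exactly {1, 2, 4, 5, 6} — 5 values for 5 variables — and 5 appears only in Bob's list, so Bob = 5.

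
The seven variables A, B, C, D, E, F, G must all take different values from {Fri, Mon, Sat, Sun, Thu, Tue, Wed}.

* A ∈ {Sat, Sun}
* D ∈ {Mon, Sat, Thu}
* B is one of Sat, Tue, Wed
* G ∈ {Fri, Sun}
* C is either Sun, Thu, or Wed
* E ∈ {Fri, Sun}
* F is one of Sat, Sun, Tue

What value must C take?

The 7 variables together cover exactly {Fri, Mon, Sat, Sun, Thu, Tue, Wed} — 7 values for 7 variables — and Mon appears only in D's list, so D = Mon.
The 6 still-open variables together cover exactly {Fri, Sat, Sun, Thu, Tue, Wed} — 6 values for 6 variables — and Thu appears only in C's list, so C = Thu.

Thu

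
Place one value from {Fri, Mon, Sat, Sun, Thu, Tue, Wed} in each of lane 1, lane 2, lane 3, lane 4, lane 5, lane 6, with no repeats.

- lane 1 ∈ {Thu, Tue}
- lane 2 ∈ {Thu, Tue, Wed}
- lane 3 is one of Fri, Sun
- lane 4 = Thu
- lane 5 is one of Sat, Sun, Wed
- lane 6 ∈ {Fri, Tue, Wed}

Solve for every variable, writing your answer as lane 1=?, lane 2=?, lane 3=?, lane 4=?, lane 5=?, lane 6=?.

lane 4 must be Thu (only option left). Remove Thu from lane 1, lane 2.
lane 1 has just one choice, so lane 1 = Tue. So lane 2, lane 6 can't be Tue.
lane 2 has just one choice, so lane 2 = Wed. Remove Wed from lane 5, lane 6.
lane 6's domain is down to {Fri}, so lane 6 = Fri. So lane 3 can't be Fri.
lane 3 has just one choice, so lane 3 = Sun. Remove Sun from lane 5.
lane 5's domain is down to {Sat}, so lane 5 = Sat.

lane 1=Tue, lane 2=Wed, lane 3=Sun, lane 4=Thu, lane 5=Sat, lane 6=Fri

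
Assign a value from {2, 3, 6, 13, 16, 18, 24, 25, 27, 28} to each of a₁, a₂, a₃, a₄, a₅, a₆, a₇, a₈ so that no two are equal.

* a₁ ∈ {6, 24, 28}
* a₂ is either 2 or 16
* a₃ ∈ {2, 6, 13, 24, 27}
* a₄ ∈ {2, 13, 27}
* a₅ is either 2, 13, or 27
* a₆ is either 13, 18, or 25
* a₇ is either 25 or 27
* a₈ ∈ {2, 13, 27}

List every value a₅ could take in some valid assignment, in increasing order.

The 3 variables a₄, a₅, a₈ are confined to {2, 13, 27}, which locks those values in; drop them from a₂, a₃, a₆, a₇.
That leaves a₂ = 16.
a₇ must be 25 (only option left). Strike 25 from a₆.
a₆ must be 18 (only option left).
No further eliminations apply; a₅ can still be any of 2, 13, 27.

2, 13, 27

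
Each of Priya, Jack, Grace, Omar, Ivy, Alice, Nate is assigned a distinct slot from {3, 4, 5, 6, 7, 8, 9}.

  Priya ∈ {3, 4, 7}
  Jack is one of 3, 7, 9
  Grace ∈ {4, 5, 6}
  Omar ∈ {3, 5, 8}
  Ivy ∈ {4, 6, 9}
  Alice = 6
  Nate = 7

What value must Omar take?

8

Alice has just one choice, so Alice = 6. Eliminate 6 elsewhere: Grace, Ivy.
Nate has just one choice, so Nate = 7. Remove 7 from Priya, Jack.
The 5 still-open variables draw from only 5 values {3, 4, 5, 8, 9}, so each is used; only Omar can be 8, hence Omar = 8.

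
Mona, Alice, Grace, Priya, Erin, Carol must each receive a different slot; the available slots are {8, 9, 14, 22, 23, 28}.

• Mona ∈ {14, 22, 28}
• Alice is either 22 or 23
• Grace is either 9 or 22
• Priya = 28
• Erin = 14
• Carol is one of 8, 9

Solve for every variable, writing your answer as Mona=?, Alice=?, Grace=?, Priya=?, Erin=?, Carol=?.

Priya's domain is down to {28}, so Priya = 28. Eliminate 28 elsewhere: Mona.
Erin must be 14 (only option left). Remove 14 from Mona.
That leaves Mona = 22. So Alice, Grace can't be 22.
Alice must be 23 (only option left).
That leaves Grace = 9. Remove 9 from Carol.
Carol has just one choice, so Carol = 8.

Mona=22, Alice=23, Grace=9, Priya=28, Erin=14, Carol=8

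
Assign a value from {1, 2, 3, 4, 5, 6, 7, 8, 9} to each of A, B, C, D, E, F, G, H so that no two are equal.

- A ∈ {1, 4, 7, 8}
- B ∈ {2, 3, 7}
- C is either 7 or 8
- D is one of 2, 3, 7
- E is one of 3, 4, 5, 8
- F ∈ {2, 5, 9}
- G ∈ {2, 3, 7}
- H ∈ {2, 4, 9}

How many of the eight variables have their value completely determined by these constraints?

2

The 8 variables draw from only 8 values {1, 2, 3, 4, 5, 7, 8, 9}, so each is used; only A can be 1, hence A = 1.
B, D, G share exactly the 3 values {2, 3, 7}; by pigeonhole those values go to them, so strike 2, 3, 7 from C, E, F, H.
C has just one choice, so C = 8. Strike 8 from E.
Determined: A=1, C=8. The other variables each still have more than one consistent value. That makes 2.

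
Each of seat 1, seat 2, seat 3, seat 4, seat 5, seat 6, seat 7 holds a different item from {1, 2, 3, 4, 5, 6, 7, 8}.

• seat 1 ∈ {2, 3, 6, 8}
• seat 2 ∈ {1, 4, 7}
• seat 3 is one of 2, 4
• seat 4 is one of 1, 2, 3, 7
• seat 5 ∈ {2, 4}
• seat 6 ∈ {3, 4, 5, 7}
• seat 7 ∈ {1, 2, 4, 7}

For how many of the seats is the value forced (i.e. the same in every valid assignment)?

seat 3 and seat 5 share exactly the 2 values {2, 4}; by pigeonhole those values go to them, so strike 2, 4 from seat 1, seat 2, seat 4, seat 6, seat 7.
The 2 variables seat 2 and seat 7 are confined to {1, 7}, which locks those values in; drop them from seat 4, seat 6.
That leaves seat 4 = 3. Eliminate 3 elsewhere: seat 1, seat 6.
seat 6 must be 5 (only option left).
Determined: seat 4=3, seat 6=5. The other seats each still have more than one consistent value. That makes 2.

2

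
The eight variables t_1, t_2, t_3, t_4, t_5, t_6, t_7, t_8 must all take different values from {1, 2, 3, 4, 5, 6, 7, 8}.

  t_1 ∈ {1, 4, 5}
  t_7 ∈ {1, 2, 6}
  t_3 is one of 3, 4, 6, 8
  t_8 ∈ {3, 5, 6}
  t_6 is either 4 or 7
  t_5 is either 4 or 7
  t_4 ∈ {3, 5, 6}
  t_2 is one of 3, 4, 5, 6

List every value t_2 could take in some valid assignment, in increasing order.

3, 5, 6

The 8 variables draw from only 8 values {1, 2, 3, 4, 5, 6, 7, 8}, so each is used; only t_7 can be 2, hence t_7 = 2.
The 7 still-open variables draw from only 7 values {1, 3, 4, 5, 6, 7, 8}, so each is used; only t_1 can be 1, hence t_1 = 1.
The 6 still-open variables together cover exactly {3, 4, 5, 6, 7, 8} — 6 values for 6 variables — and 8 appears only in t_3's list, so t_3 = 8.
The 2 variables t_5 and t_6 are confined to {4, 7}, which locks those values in; drop them from t_2.
No further eliminations apply; t_2 can still be any of 3, 5, 6.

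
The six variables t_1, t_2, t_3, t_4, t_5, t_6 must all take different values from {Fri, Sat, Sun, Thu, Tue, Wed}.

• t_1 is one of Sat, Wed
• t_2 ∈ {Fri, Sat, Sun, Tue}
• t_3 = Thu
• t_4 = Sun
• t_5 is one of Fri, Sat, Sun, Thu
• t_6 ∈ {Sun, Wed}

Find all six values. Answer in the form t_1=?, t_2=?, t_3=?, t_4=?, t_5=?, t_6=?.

t_3's domain is down to {Thu}, so t_3 = Thu. Eliminate Thu elsewhere: t_5.
t_4 must be Sun (only option left). Strike Sun from t_2, t_5, t_6.
t_6 must be Wed (only option left). Eliminate Wed elsewhere: t_1.
t_1 has just one choice, so t_1 = Sat. Remove Sat from t_2, t_5.
t_5's domain is down to {Fri}, so t_5 = Fri. Eliminate Fri elsewhere: t_2.
t_2 has just one choice, so t_2 = Tue.

t_1=Sat, t_2=Tue, t_3=Thu, t_4=Sun, t_5=Fri, t_6=Wed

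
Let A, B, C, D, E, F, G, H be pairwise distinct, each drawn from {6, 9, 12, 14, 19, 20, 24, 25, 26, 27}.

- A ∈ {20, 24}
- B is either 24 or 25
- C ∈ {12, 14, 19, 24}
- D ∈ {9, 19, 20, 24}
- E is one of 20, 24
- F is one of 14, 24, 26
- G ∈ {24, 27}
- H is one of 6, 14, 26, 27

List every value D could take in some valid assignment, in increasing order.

A and E share exactly the 2 values {20, 24}; by pigeonhole those values go to them, so strike 20, 24 from B, C, D, F, G.
That leaves B = 25.
G's domain is down to {27}, so G = 27. So H can't be 27.
No further eliminations apply; D can still be any of 9, 19.

9, 19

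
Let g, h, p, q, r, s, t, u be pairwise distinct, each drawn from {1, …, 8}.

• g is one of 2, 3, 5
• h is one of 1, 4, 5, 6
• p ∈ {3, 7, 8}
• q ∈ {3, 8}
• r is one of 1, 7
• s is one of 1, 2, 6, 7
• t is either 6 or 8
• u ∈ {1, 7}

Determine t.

Among the 8 variables, 4 fits only h (and all 8 values in {1, 2, 3, 4, 5, 6, 7, 8} must be used), so h = 4.
The 7 still-open variables together cover exactly {1, 2, 3, 5, 6, 7, 8} — 7 values for 7 variables — and 5 appears only in g's list, so g = 5.
The 6 still-open variables draw from only 6 values {1, 2, 3, 6, 7, 8}, so each is used; only s can be 2, hence s = 2.
Among the 5 still-open variables, 6 fits only t (and all 5 values in {1, 3, 6, 7, 8} must be used), so t = 6.

6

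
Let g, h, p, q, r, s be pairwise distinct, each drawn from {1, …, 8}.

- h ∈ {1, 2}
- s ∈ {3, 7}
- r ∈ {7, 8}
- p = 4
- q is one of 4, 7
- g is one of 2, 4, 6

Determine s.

3

p must be 4 (only option left). So g, q can't be 4.
q has just one choice, so q = 7. Eliminate 7 elsewhere: r, s.
So s = 3.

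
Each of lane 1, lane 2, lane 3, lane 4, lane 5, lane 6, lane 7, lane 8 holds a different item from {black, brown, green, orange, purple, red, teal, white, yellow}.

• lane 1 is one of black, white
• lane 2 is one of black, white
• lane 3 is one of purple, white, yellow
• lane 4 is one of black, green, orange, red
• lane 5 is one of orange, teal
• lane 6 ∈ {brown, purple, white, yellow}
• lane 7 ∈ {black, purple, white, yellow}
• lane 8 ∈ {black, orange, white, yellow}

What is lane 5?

teal

lane 1 and lane 2 between them cover only {black, white} — a naked pair. Remove those values from lane 3, lane 4, lane 6, lane 7, lane 8.
lane 3 and lane 7 between them cover only {purple, yellow} — a naked pair. Remove those values from lane 6, lane 8.
That leaves lane 6 = brown.
lane 8 has just one choice, so lane 8 = orange. Remove orange from lane 4, lane 5.
So lane 5 = teal.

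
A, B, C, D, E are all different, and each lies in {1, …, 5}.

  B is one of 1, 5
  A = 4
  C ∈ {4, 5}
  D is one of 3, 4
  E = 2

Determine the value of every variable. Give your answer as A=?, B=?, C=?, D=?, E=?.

A has just one choice, so A = 4. So C, D can't be 4.
C's domain is down to {5}, so C = 5. Remove 5 from B.
D must be 3 (only option left).
E must be 2 (only option left).
B's domain is down to {1}, so B = 1.

A=4, B=1, C=5, D=3, E=2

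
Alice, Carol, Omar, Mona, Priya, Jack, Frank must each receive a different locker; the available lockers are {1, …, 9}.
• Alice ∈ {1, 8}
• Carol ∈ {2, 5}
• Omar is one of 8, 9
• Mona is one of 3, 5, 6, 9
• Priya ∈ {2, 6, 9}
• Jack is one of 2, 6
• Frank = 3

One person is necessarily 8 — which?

Omar

Frank must be 3 (only option left). So Mona can't be 3.
The 6 still-open variables together cover exactly {1, 2, 5, 6, 8, 9} — 6 values for 6 variables — and 1 appears only in Alice's list, so Alice = 1.
The 5 still-open variables draw from only 5 values {2, 5, 6, 8, 9}, so each is used; only Omar can be 8, hence Omar = 8.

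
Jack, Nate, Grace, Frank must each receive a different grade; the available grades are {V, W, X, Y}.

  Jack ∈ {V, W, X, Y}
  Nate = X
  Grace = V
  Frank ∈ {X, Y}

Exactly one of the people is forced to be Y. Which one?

Frank

Nate's domain is down to {X}, so Nate = X. Strike X from Jack, Frank.
So Y goes to Frank.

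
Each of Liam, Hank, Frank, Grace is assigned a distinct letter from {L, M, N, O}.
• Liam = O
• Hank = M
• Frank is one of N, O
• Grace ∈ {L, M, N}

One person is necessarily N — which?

Liam must be O (only option left). So Frank can't be O.
So N goes to Frank.

Frank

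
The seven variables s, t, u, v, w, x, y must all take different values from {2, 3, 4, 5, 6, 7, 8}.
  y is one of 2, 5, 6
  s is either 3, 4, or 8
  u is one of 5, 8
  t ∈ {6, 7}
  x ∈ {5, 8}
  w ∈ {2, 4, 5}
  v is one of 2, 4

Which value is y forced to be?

Among the 7 variables, 3 fits only s (and all 7 values in {2, 3, 4, 5, 6, 7, 8} must be used), so s = 3.
Among the 6 still-open variables, 7 fits only t (and all 6 values in {2, 4, 5, 6, 7, 8} must be used), so t = 7.
Among the 5 still-open variables, 6 fits only y (and all 5 values in {2, 4, 5, 6, 8} must be used), so y = 6.

6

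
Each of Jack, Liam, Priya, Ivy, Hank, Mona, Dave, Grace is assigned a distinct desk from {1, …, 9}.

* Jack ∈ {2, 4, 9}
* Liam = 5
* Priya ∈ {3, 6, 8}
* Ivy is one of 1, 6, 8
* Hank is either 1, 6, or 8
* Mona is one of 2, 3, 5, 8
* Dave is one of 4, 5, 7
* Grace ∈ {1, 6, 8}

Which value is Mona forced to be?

Liam's domain is down to {5}, so Liam = 5. Remove 5 from Mona, Dave.
Ivy, Hank, Grace between them cover only {1, 6, 8} — a naked triple. Remove those values from Priya, Mona.
Priya must be 3 (only option left). So Mona can't be 3.
So Mona = 2.

2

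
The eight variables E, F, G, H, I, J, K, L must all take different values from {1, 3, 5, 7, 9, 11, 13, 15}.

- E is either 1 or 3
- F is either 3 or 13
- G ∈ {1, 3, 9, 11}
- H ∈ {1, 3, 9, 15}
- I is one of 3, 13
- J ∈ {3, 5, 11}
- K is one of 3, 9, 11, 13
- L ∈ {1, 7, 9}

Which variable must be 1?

E

The 8 variables draw from only 8 values {1, 3, 5, 7, 9, 11, 13, 15}, so each is used; only J can be 5, hence J = 5.
The 7 still-open variables together cover exactly {1, 3, 7, 9, 11, 13, 15} — 7 values for 7 variables — and 7 appears only in L's list, so L = 7.
The 6 still-open variables together cover exactly {1, 3, 9, 11, 13, 15} — 6 values for 6 variables — and 15 appears only in H's list, so H = 15.
The 2 variables F and I are confined to {3, 13}, which locks those values in; drop them from E, G, K.
So 1 goes to E.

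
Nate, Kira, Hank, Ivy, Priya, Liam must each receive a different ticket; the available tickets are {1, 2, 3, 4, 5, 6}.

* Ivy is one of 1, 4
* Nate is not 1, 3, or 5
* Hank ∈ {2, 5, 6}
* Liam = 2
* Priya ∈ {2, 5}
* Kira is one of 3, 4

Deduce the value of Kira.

Liam has just one choice, so Liam = 2. So Nate, Hank, Priya can't be 2.
Priya's domain is down to {5}, so Priya = 5. Eliminate 5 elsewhere: Hank.
Hank must be 6 (only option left). Remove 6 from Nate.
Nate's domain is down to {4}, so Nate = 4. Remove 4 from Kira, Ivy.
So Kira = 3.

3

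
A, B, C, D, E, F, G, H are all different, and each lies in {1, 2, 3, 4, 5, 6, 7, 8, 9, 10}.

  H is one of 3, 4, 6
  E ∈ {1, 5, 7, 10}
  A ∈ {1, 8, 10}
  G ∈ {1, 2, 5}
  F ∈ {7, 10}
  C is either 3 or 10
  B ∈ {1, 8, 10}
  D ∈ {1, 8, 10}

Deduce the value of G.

2

A, B, D between them cover only {1, 8, 10} — a naked triple. Remove those values from C, E, F, G.
C has just one choice, so C = 3. Strike 3 from H.
That leaves F = 7. Strike 7 from E.
E has just one choice, so E = 5. Remove 5 from G.
So G = 2.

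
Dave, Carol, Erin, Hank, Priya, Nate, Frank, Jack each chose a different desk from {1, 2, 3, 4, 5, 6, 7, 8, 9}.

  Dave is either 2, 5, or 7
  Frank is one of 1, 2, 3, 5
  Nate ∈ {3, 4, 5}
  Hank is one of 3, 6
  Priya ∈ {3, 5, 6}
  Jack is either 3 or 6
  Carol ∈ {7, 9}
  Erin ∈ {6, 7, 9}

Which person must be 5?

The 8 variables draw from only 8 values {1, 2, 3, 4, 5, 6, 7, 9}, so each is used; only Frank can be 1, hence Frank = 1.
The 7 still-open variables draw from only 7 values {2, 3, 4, 5, 6, 7, 9}, so each is used; only Dave can be 2, hence Dave = 2.
The 6 still-open variables together cover exactly {3, 4, 5, 6, 7, 9} — 6 values for 6 variables — and 4 appears only in Nate's list, so Nate = 4.
Among the 5 still-open variables, 5 fits only Priya (and all 5 values in {3, 5, 6, 7, 9} must be used), so Priya = 5.

Priya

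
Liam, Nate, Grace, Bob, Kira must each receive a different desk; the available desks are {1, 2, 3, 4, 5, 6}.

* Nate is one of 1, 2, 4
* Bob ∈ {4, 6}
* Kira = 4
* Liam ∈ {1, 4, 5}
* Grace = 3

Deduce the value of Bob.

6

Grace has just one choice, so Grace = 3.
Kira must be 4 (only option left). Remove 4 from Liam, Nate, Bob.
So Bob = 6.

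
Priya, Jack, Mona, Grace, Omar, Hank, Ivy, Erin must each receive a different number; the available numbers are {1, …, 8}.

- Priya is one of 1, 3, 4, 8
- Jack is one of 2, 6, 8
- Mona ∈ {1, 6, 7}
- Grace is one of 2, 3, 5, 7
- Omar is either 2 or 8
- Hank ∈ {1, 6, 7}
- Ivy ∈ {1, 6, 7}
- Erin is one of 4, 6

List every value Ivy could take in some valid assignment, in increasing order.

1, 6, 7

The 8 variables together cover exactly {1, 2, 3, 4, 5, 6, 7, 8} — 8 values for 8 variables — and 5 appears only in Grace's list, so Grace = 5.
The 7 still-open variables draw from only 7 values {1, 2, 3, 4, 6, 7, 8}, so each is used; only Priya can be 3, hence Priya = 3.
The 6 still-open variables draw from only 6 values {1, 2, 4, 6, 7, 8}, so each is used; only Erin can be 4, hence Erin = 4.
Mona, Hank, Ivy between them cover only {1, 6, 7} — a naked triple. Remove those values from Jack.
No further eliminations apply; Ivy can still be any of 1, 6, 7.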